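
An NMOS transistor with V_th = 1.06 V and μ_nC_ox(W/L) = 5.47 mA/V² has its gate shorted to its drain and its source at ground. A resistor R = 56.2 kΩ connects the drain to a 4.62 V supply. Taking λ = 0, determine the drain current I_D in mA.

With gate tied to drain, V_GS = V_DS ≥ V_GS − V_th, so the device is in saturation.
KCL at the drain: ½ k_n (V_GS − V_th)² = (V_DD − V_GS)/R.
Let x = V_GS − 1.06. Then 154 x² + x − 3.56 = 0, giving x = 0.149 V (positive root), so V_GS = 1.21 V.
I_D = (V_DD − V_GS)/R = (4.62 − 1.21) / 56.2 = 0.0607 mA.

I_D = 0.0607 mA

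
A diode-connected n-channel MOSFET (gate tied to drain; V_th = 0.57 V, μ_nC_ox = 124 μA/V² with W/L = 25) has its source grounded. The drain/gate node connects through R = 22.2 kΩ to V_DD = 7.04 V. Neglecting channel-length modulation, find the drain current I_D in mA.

With gate tied to drain, V_GS = V_DS ≥ V_GS − V_th, so the device is in saturation.
k_n = μ_nC_ox · (W/L) = 3.1 mA/V².
KCL at the drain: ½ k_n (V_GS − V_th)² = (V_DD − V_GS)/R.
Let x = V_GS − 0.57. Then 34.4 x² + x − 6.47 = 0, giving x = 0.419 V (positive root), so V_GS = 0.989 V.
I_D = (V_DD − V_GS)/R = (7.04 − 0.989) / 22.2 = 0.273 mA.

I_D = 0.273 mA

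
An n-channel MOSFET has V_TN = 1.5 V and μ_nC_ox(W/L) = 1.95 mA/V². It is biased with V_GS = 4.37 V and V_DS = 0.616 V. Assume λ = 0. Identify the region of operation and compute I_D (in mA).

V_ov = V_GS − V_TN = 4.37 − 1.5 = 2.87 V.
Since V_DS = 0.616 V < V_ov = 2.87 V, the device is in the triode region.
I_D = k_n [V_ov · V_DS − ½ V_DS²] = 1.95 × [2.87 × 0.616 − 0.5 × 0.616²] = 3.08 mA.

Triode; I_D = 3.08 mA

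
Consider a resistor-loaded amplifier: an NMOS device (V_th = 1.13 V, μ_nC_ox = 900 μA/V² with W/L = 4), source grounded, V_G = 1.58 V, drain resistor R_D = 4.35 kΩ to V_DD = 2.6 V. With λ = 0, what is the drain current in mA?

V_GS = V_G = 1.58 V, so V_ov = 1.58 − 1.13 = 0.45 V.
k_n = μ_nC_ox · (W/L) = 3.6 mA/V².
Assume saturation: I_D = ½ k_n V_ov² = 0.5 × 3.6 × 0.45² = 0.365 mA, giving V_DS = V_DD − I_D R_D = 2.6 − 0.365 × 4.35 = 1.01 V.
V_DS = 1.01 V ≥ V_ov = 0.45 V, confirming saturation.

I_D = 0.365 mA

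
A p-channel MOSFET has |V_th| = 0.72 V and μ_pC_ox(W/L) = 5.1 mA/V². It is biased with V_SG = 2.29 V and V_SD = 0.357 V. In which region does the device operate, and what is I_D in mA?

Triode; I_D = 2.53 mA

V_ov = V_SG − |V_th| = 2.29 − 0.72 = 1.57 V.
Since V_SD = 0.357 V < V_ov = 1.57 V, the device is in the triode region.
I_D = k_p [V_ov · V_SD − ½ V_SD²] = 5.1 × [1.57 × 0.357 − 0.5 × 0.357²] = 2.53 mA.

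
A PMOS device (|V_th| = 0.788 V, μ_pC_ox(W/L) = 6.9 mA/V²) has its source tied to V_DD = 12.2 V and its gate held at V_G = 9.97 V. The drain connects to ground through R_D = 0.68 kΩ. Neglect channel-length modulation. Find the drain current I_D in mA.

V_SG = V_DD − V_G = 12.2 − 9.97 = 2.23 V, so V_ov = 2.23 − 0.788 = 1.44 V.
Assume saturation: I_D = ½ k_p V_ov² = 0.5 × 6.9 × 1.44² = 7.17 mA, giving V_SD = V_DD − I_D R_D = 12.2 − 7.17 × 0.68 = 7.32 V.
V_SD = 7.32 V ≥ V_ov = 1.44 V, confirming saturation.

I_D = 7.17 mA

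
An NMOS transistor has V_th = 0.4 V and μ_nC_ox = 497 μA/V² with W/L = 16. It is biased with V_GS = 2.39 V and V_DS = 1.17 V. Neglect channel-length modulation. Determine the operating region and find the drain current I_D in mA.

k_n = μ_nC_ox · (W/L) = 7.952 mA/V².
V_ov = V_GS − V_th = 2.39 − 0.4 = 1.99 V.
Since V_DS = 1.17 V < V_ov = 1.99 V, the device is in the triode region.
I_D = k_n [V_ov · V_DS − ½ V_DS²] = 7.952 × [1.99 × 1.17 − 0.5 × 1.17²] = 13.1 mA.

Triode; I_D = 13.1 mA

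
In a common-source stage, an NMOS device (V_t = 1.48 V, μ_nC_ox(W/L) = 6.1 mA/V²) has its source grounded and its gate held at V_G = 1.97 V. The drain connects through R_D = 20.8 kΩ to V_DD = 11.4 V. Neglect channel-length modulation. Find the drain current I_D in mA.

I_D = 0.537 mA

V_GS = V_G = 1.97 V, so V_ov = 1.97 − 1.48 = 0.49 V.
Assume saturation: I_D = ½ k_n V_ov² = 0.5 × 6.1 × 0.49² = 0.732 mA, giving V_DS = V_DD − I_D R_D = 11.4 − 0.732 × 20.8 = -3.83 V.
But -3.83 V < V_ov = 0.49 V, so the device is actually in triode.
In triode I_D = k_n[V_ov V_DS − ½ V_DS²] and I_D = (V_DD − V_DS)/R_D. Equating: 63.4 V_DS² − 63.17 V_DS + 11.4 = 0, giving V_DS = 0.237 V (the root below V_ov).
I_D = (11.4 − 0.237) / 20.8 = 0.537 mA.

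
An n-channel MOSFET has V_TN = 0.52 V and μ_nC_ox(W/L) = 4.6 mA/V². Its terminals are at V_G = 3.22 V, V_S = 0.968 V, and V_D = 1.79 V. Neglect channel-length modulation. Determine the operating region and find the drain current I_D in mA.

V_GS = V_G − V_S = 3.22 − 0.968 = 2.25 V; V_DS = V_D − V_S = 1.79 − 0.968 = 0.822 V.
V_ov = V_GS − V_TN = 2.25 − 0.52 = 1.73 V.
Since V_DS = 0.822 V < V_ov = 1.73 V, the device is in the triode region.
I_D = k_n [V_ov · V_DS − ½ V_DS²] = 4.6 × [1.73 × 0.822 − 0.5 × 0.822²] = 4.99 mA.

Triode; I_D = 4.99 mA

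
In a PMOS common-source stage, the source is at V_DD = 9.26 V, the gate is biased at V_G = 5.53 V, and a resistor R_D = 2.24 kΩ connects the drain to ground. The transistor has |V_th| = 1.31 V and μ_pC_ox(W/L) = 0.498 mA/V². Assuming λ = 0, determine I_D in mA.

V_SG = V_DD − V_G = 9.26 − 5.53 = 3.73 V, so V_ov = 3.73 − 1.31 = 2.42 V.
Assume saturation: I_D = ½ k_p V_ov² = 0.5 × 0.498 × 2.42² = 1.46 mA, giving V_SD = V_DD − I_D R_D = 9.26 − 1.46 × 2.24 = 5.99 V.
V_SD = 5.99 V ≥ V_ov = 2.42 V, confirming saturation.

I_D = 1.46 mA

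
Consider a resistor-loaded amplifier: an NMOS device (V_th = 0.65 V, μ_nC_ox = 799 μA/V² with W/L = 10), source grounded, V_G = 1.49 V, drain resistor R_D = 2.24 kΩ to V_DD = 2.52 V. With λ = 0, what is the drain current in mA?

V_GS = V_G = 1.49 V, so V_ov = 1.49 − 0.65 = 0.84 V.
k_n = μ_nC_ox · (W/L) = 7.99 mA/V².
Assume saturation: I_D = ½ k_n V_ov² = 0.5 × 7.99 × 0.84² = 2.82 mA, giving V_DS = V_DD − I_D R_D = 2.52 − 2.82 × 2.24 = -3.79 V.
But -3.79 V < V_ov = 0.84 V, so the device is actually in triode.
In triode I_D = k_n[V_ov V_DS − ½ V_DS²] and I_D = (V_DD − V_DS)/R_D. Equating: 8.95 V_DS² − 16.03 V_DS + 2.52 = 0, giving V_DS = 0.174 V (the root below V_ov).
I_D = (2.52 − 0.174) / 2.24 = 1.05 mA.

I_D = 1.05 mA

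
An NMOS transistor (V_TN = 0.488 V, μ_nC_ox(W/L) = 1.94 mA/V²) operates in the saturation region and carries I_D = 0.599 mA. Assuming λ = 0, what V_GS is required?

V_GS = 1.27 V

In saturation I_D = ½ k_n (V_GS − V_TN)², so V_GS − V_TN = √(2 I_D / k_n) = √(2 × 0.599 / 1.94) = 0.786 V.
V_GS = 0.488 + 0.786 = 1.27 V.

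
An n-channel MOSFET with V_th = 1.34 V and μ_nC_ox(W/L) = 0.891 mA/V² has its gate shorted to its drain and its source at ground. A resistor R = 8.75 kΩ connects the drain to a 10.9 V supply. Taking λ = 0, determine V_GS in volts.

V_GS = 2.78 V

With gate tied to drain, V_GS = V_DS ≥ V_GS − V_th, so the device is in saturation.
KCL at the drain: ½ k_n (V_GS − V_th)² = (V_DD − V_GS)/R.
Let x = V_GS − 1.34. Then 3.9 x² + x − 9.56 = 0, giving x = 1.44 V (positive root), so V_GS = 2.78 V.
I_D = (V_DD − V_GS)/R = (10.9 − 2.78) / 8.75 = 0.928 mA.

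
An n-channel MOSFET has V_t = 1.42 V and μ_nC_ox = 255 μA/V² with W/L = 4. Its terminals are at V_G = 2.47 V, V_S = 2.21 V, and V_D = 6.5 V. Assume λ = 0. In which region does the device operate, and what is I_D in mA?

V_GS = V_G − V_S = 2.47 − 2.21 = 0.26 V; V_DS = V_D − V_S = 6.5 − 2.21 = 4.29 V.
V_GS = 0.26 V < V_t = 1.42 V, so the transistor is in cutoff.

Cutoff; I_D = 0 mA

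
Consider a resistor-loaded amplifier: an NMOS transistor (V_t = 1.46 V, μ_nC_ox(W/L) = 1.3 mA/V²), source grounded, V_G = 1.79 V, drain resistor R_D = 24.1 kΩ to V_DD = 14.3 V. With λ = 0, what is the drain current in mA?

V_GS = V_G = 1.79 V, so V_ov = 1.79 − 1.46 = 0.33 V.
Assume saturation: I_D = ½ k_n V_ov² = 0.5 × 1.3 × 0.33² = 0.0708 mA, giving V_DS = V_DD − I_D R_D = 14.3 − 0.0708 × 24.1 = 12.6 V.
V_DS = 12.6 V ≥ V_ov = 0.33 V, confirming saturation.

I_D = 0.0708 mA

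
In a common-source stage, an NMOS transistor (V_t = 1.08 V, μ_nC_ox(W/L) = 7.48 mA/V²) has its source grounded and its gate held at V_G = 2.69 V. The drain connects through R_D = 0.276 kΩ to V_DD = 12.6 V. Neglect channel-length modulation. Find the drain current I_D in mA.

V_GS = V_G = 2.69 V, so V_ov = 2.69 − 1.08 = 1.61 V.
Assume saturation: I_D = ½ k_n V_ov² = 0.5 × 7.48 × 1.61² = 9.69 mA, giving V_DS = V_DD − I_D R_D = 12.6 − 9.69 × 0.276 = 9.92 V.
V_DS = 9.92 V ≥ V_ov = 1.61 V, confirming saturation.

I_D = 9.69 mA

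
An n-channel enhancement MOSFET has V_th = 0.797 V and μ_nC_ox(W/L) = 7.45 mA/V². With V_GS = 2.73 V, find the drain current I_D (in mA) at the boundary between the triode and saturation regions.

At the boundary V_DS = V_ov = V_GS − V_th = 2.73 − 0.797 = 1.93 V.
I_D = ½ k_n V_ov² = 0.5 × 7.45 × 1.93² = 13.9 mA.

I_D = 13.9 mA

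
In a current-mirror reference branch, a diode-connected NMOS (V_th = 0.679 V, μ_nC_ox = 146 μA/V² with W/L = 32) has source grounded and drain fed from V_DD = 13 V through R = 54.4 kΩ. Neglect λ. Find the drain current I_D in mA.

I_D = 0.221 mA

With gate tied to drain, V_GS = V_DS ≥ V_GS − V_th, so the device is in saturation.
k_n = μ_nC_ox · (W/L) = 4.672 mA/V².
KCL at the drain: ½ k_n (V_GS − V_th)² = (V_DD − V_GS)/R.
Let x = V_GS − 0.679. Then 127 x² + x − 12.32 = 0, giving x = 0.307 V (positive root), so V_GS = 0.986 V.
I_D = (V_DD − V_GS)/R = (13 − 0.986) / 54.4 = 0.221 mA.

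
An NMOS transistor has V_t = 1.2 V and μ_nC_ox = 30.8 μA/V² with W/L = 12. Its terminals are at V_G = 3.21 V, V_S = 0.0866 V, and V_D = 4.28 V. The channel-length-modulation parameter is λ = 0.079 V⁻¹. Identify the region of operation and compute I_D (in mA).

V_GS = V_G − V_S = 3.21 − 0.0866 = 3.12 V; V_DS = V_D − V_S = 4.28 − 0.0866 = 4.19 V.
k_n = μ_nC_ox · (W/L) = 0.3696 mA/V².
V_ov = V_GS − V_t = 3.12 − 1.2 = 1.92 V.
Since V_DS = 4.19 V ≥ V_ov = 1.92 V, the device is in saturation.
I_D = ½ k_n V_ov² (1 + λ V_DS) = 0.5 × 0.3696 × 1.92² × (1 + 0.079 × 4.19) = 0.91 mA.

Saturation; I_D = 0.910 mA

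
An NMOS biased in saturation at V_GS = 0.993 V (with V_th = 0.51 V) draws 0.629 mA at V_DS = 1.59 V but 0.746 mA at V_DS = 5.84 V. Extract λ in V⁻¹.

λ = 0.0470 V⁻¹

With V_GS fixed, I_D ∝ (1 + λ V_DS) in saturation, so I_D2/I_D1 = (1 + λ V_DS2)/(1 + λ V_DS1).
0.746/0.629 = 1.186 = (1 + 5.84 λ)/(1 + 1.59 λ).
Solving: λ (I_D1 V_DS2 − I_D2 V_DS1) = I_D2 − I_D1, so λ = (0.746 − 0.629) / (0.629 × 5.84 − 0.746 × 1.59) = 0.117 / 2.49 = 0.047 V⁻¹.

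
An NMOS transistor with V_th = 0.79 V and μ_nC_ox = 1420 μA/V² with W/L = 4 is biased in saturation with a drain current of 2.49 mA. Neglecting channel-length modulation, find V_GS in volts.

V_GS = 1.73 V

k_n = μ_nC_ox · (W/L) = 5.68 mA/V².
In saturation I_D = ½ k_n (V_GS − V_th)², so V_GS − V_th = √(2 I_D / k_n) = √(2 × 2.49 / 5.68) = 0.936 V.
V_GS = 0.79 + 0.936 = 1.73 V.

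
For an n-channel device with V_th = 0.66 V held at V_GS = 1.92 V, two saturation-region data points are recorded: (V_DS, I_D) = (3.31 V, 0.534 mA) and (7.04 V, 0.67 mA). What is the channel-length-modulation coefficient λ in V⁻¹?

With V_GS fixed, I_D ∝ (1 + λ V_DS) in saturation, so I_D2/I_D1 = (1 + λ V_DS2)/(1 + λ V_DS1).
0.67/0.534 = 1.255 = (1 + 7.04 λ)/(1 + 3.31 λ).
Solving: λ (I_D1 V_DS2 − I_D2 V_DS1) = I_D2 − I_D1, so λ = (0.67 − 0.534) / (0.534 × 7.04 − 0.67 × 3.31) = 0.136 / 1.54 = 0.0882 V⁻¹.

λ = 0.0882 V⁻¹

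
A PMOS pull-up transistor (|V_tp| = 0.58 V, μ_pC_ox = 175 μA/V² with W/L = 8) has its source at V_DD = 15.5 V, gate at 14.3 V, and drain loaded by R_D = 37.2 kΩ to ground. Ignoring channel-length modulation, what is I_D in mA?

I_D = 0.269 mA

V_SG = V_DD − V_G = 15.5 − 14.3 = 1.2 V, so V_ov = 1.2 − 0.58 = 0.62 V.
k_p = μ_pC_ox · (W/L) = 1.4 mA/V².
Assume saturation: I_D = ½ k_p V_ov² = 0.5 × 1.4 × 0.62² = 0.269 mA, giving V_SD = V_DD − I_D R_D = 15.5 − 0.269 × 37.2 = 5.49 V.
V_SD = 5.49 V ≥ V_ov = 0.62 V, confirming saturation.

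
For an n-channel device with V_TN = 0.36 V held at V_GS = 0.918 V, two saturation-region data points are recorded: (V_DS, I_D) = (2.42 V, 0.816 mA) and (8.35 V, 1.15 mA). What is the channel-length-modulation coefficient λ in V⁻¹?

With V_GS fixed, I_D ∝ (1 + λ V_DS) in saturation, so I_D2/I_D1 = (1 + λ V_DS2)/(1 + λ V_DS1).
1.15/0.816 = 1.409 = (1 + 8.35 λ)/(1 + 2.42 λ).
Solving: λ (I_D1 V_DS2 − I_D2 V_DS1) = I_D2 − I_D1, so λ = (1.15 − 0.816) / (0.816 × 8.35 − 1.15 × 2.42) = 0.334 / 4.03 = 0.0829 V⁻¹.

λ = 0.0829 V⁻¹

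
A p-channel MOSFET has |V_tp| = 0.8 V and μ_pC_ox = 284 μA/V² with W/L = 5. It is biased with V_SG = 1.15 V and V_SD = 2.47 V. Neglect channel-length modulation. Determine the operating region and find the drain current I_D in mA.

Saturation; I_D = 0.0870 mA

k_p = μ_pC_ox · (W/L) = 1.42 mA/V².
V_ov = V_SG − |V_tp| = 1.15 − 0.8 = 0.35 V.
Since V_SD = 2.47 V ≥ V_ov = 0.35 V, the device is in saturation.
I_D = ½ k_p V_ov² = 0.5 × 1.42 × 0.35² = 0.087 mA.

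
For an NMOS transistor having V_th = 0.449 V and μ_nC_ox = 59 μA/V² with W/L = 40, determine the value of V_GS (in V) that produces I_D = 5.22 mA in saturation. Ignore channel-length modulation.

k_n = μ_nC_ox · (W/L) = 2.36 mA/V².
In saturation I_D = ½ k_n (V_GS − V_th)², so V_GS − V_th = √(2 I_D / k_n) = √(2 × 5.22 / 2.36) = 2.1 V.
V_GS = 0.449 + 2.1 = 2.55 V.

V_GS = 2.55 V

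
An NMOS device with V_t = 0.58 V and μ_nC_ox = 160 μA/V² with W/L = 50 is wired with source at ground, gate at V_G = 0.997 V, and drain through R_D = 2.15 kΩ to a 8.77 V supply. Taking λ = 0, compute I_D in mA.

I_D = 0.696 mA

V_GS = V_G = 0.997 V, so V_ov = 0.997 − 0.58 = 0.417 V.
k_n = μ_nC_ox · (W/L) = 8 mA/V².
Assume saturation: I_D = ½ k_n V_ov² = 0.5 × 8 × 0.417² = 0.696 mA, giving V_DS = V_DD − I_D R_D = 8.77 − 0.696 × 2.15 = 7.27 V.
V_DS = 7.27 V ≥ V_ov = 0.417 V, confirming saturation.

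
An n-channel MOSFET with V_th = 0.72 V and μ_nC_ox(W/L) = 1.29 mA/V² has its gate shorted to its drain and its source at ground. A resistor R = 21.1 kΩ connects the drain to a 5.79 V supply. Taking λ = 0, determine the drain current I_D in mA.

With gate tied to drain, V_GS = V_DS ≥ V_GS − V_th, so the device is in saturation.
KCL at the drain: ½ k_n (V_GS − V_th)² = (V_DD − V_GS)/R.
Let x = V_GS − 0.72. Then 13.6 x² + x − 5.07 = 0, giving x = 0.575 V (positive root), so V_GS = 1.29 V.
I_D = (V_DD − V_GS)/R = (5.79 − 1.29) / 21.1 = 0.213 mA.

I_D = 0.213 mA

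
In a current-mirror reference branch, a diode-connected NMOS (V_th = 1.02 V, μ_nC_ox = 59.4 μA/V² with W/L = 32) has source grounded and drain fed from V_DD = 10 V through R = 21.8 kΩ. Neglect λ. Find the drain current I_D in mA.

I_D = 0.383 mA

With gate tied to drain, V_GS = V_DS ≥ V_GS − V_th, so the device is in saturation.
k_n = μ_nC_ox · (W/L) = 1.901 mA/V².
KCL at the drain: ½ k_n (V_GS − V_th)² = (V_DD − V_GS)/R.
Let x = V_GS − 1.02. Then 20.7 x² + x − 8.98 = 0, giving x = 0.635 V (positive root), so V_GS = 1.65 V.
I_D = (V_DD − V_GS)/R = (10 − 1.65) / 21.8 = 0.383 mA.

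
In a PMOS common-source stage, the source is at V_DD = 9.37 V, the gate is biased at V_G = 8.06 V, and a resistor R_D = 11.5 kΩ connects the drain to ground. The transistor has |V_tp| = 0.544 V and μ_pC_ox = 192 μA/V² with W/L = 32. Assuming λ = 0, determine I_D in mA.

V_SG = V_DD − V_G = 9.37 − 8.06 = 1.31 V, so V_ov = 1.31 − 0.544 = 0.766 V.
k_p = μ_pC_ox · (W/L) = 6.144 mA/V².
Assume saturation: I_D = ½ k_p V_ov² = 0.5 × 6.144 × 0.766² = 1.8 mA, giving V_SD = V_DD − I_D R_D = 9.37 − 1.8 × 11.5 = -11.4 V.
But -11.4 V < V_ov = 0.766 V, so the device is actually in triode.
In triode I_D = k_p[V_ov V_SD − ½ V_SD²] and I_D = (V_DD − V_SD)/R_D. Equating: 35.3 V_SD² − 55.12 V_SD + 9.37 = 0, giving V_SD = 0.194 V (the root below V_ov).
I_D = (9.37 − 0.194) / 11.5 = 0.798 mA.

I_D = 0.798 mA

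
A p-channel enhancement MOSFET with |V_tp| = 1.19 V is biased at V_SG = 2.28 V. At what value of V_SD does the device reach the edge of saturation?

V_SD,sat = 1.09 V

The boundary between triode and saturation is V_SD = V_SG − |V_tp| = V_ov.
V_ov = 2.28 − 1.19 = 1.09 V.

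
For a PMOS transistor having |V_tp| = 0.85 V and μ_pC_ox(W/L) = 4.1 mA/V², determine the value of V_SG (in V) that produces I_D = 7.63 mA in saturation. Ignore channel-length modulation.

V_SG = 2.78 V

In saturation I_D = ½ k_p (V_SG − |V_tp|)², so V_SG − |V_tp| = √(2 I_D / k_p) = √(2 × 7.63 / 4.1) = 1.93 V.
V_SG = 0.85 + 1.93 = 2.78 V.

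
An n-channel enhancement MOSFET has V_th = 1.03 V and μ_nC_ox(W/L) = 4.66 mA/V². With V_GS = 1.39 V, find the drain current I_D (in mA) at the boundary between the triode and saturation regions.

I_D = 0.302 mA

At the boundary V_DS = V_ov = V_GS − V_th = 1.39 − 1.03 = 0.36 V.
I_D = ½ k_n V_ov² = 0.5 × 4.66 × 0.36² = 0.302 mA.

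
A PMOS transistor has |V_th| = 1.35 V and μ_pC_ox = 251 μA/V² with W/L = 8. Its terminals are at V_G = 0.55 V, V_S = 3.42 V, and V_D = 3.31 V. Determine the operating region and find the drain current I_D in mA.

Triode; I_D = 0.324 mA

V_SG = V_S − V_G = 3.42 − 0.55 = 2.87 V; V_SD = V_S − V_D = 3.42 − 3.31 = 0.11 V.
k_p = μ_pC_ox · (W/L) = 2.008 mA/V².
V_ov = V_SG − |V_th| = 2.87 − 1.35 = 1.52 V.
Since V_SD = 0.11 V < V_ov = 1.52 V, the device is in the triode region.
I_D = k_p [V_ov · V_SD − ½ V_SD²] = 2.008 × [1.52 × 0.11 − 0.5 × 0.11²] = 0.324 mA.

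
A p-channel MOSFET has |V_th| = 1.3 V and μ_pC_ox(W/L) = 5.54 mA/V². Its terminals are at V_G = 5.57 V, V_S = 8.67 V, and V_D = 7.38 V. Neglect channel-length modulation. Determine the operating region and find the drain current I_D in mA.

Triode; I_D = 8.25 mA

V_SG = V_S − V_G = 8.67 − 5.57 = 3.1 V; V_SD = V_S − V_D = 8.67 − 7.38 = 1.29 V.
V_ov = V_SG − |V_th| = 3.1 − 1.3 = 1.8 V.
Since V_SD = 1.29 V < V_ov = 1.8 V, the device is in the triode region.
I_D = k_p [V_ov · V_SD − ½ V_SD²] = 5.54 × [1.8 × 1.29 − 0.5 × 1.29²] = 8.25 mA.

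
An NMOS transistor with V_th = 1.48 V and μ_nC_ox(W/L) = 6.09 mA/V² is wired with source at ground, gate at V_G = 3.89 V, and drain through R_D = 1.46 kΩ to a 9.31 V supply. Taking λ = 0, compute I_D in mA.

V_GS = V_G = 3.89 V, so V_ov = 3.89 − 1.48 = 2.41 V.
Assume saturation: I_D = ½ k_n V_ov² = 0.5 × 6.09 × 2.41² = 17.7 mA, giving V_DS = V_DD − I_D R_D = 9.31 − 17.7 × 1.46 = -16.5 V.
But -16.5 V < V_ov = 2.41 V, so the device is actually in triode.
In triode I_D = k_n[V_ov V_DS − ½ V_DS²] and I_D = (V_DD − V_DS)/R_D. Equating: 4.45 V_DS² − 22.43 V_DS + 9.31 = 0, giving V_DS = 0.456 V (the root below V_ov).
I_D = (9.31 − 0.456) / 1.46 = 6.06 mA.

I_D = 6.06 mA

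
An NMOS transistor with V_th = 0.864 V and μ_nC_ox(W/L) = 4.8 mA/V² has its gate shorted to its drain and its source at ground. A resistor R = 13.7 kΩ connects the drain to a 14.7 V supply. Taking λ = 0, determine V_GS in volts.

V_GS = 1.50 V

With gate tied to drain, V_GS = V_DS ≥ V_GS − V_th, so the device is in saturation.
KCL at the drain: ½ k_n (V_GS − V_th)² = (V_DD − V_GS)/R.
Let x = V_GS − 0.864. Then 32.9 x² + x − 13.84 = 0, giving x = 0.634 V (positive root), so V_GS = 1.5 V.
I_D = (V_DD − V_GS)/R = (14.7 − 1.5) / 13.7 = 0.964 mA.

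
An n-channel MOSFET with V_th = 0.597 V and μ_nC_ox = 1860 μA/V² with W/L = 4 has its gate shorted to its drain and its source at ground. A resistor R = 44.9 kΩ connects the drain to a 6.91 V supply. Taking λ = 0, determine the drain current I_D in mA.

I_D = 0.136 mA

With gate tied to drain, V_GS = V_DS ≥ V_GS − V_th, so the device is in saturation.
k_n = μ_nC_ox · (W/L) = 7.44 mA/V².
KCL at the drain: ½ k_n (V_GS − V_th)² = (V_DD − V_GS)/R.
Let x = V_GS − 0.597. Then 167 x² + x − 6.313 = 0, giving x = 0.191 V (positive root), so V_GS = 0.788 V.
I_D = (V_DD − V_GS)/R = (6.91 − 0.788) / 44.9 = 0.136 mA.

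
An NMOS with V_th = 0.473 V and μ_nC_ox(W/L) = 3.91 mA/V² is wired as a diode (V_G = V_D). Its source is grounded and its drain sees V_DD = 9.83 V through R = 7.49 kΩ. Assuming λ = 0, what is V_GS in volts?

With gate tied to drain, V_GS = V_DS ≥ V_GS − V_th, so the device is in saturation.
KCL at the drain: ½ k_n (V_GS − V_th)² = (V_DD − V_GS)/R.
Let x = V_GS − 0.473. Then 14.6 x² + x − 9.357 = 0, giving x = 0.766 V (positive root), so V_GS = 1.24 V.
I_D = (V_DD − V_GS)/R = (9.83 − 1.24) / 7.49 = 1.15 mA.

V_GS = 1.24 V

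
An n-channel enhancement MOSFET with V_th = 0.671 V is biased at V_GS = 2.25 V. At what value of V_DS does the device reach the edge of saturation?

The boundary between triode and saturation is V_DS = V_GS − V_th = V_ov.
V_ov = 2.25 − 0.671 = 1.58 V.

V_DS,sat = 1.58 V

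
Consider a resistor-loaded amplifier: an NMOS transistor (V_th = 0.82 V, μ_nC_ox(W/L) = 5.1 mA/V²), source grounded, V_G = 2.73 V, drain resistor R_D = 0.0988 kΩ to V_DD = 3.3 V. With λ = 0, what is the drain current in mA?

V_GS = V_G = 2.73 V, so V_ov = 2.73 − 0.82 = 1.91 V.
Assume saturation: I_D = ½ k_n V_ov² = 0.5 × 5.1 × 1.91² = 9.3 mA, giving V_DS = V_DD − I_D R_D = 3.3 − 9.3 × 0.0988 = 2.38 V.
V_DS = 2.38 V ≥ V_ov = 1.91 V, confirming saturation.

I_D = 9.30 mA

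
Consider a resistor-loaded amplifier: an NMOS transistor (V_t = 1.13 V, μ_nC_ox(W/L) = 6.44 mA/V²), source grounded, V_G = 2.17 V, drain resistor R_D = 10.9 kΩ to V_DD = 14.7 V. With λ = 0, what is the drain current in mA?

V_GS = V_G = 2.17 V, so V_ov = 2.17 − 1.13 = 1.04 V.
Assume saturation: I_D = ½ k_n V_ov² = 0.5 × 6.44 × 1.04² = 3.48 mA, giving V_DS = V_DD − I_D R_D = 14.7 − 3.48 × 10.9 = -23.3 V.
But -23.3 V < V_ov = 1.04 V, so the device is actually in triode.
In triode I_D = k_n[V_ov V_DS − ½ V_DS²] and I_D = (V_DD − V_DS)/R_D. Equating: 35.1 V_DS² − 74 V_DS + 14.7 = 0, giving V_DS = 0.222 V (the root below V_ov).
I_D = (14.7 − 0.222) / 10.9 = 1.33 mA.

I_D = 1.33 mA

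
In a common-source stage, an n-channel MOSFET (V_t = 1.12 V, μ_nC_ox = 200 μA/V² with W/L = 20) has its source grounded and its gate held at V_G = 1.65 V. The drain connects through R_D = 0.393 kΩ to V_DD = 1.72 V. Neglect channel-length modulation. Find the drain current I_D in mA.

I_D = 0.562 mA

V_GS = V_G = 1.65 V, so V_ov = 1.65 − 1.12 = 0.53 V.
k_n = μ_nC_ox · (W/L) = 4 mA/V².
Assume saturation: I_D = ½ k_n V_ov² = 0.5 × 4 × 0.53² = 0.562 mA, giving V_DS = V_DD − I_D R_D = 1.72 − 0.562 × 0.393 = 1.5 V.
V_DS = 1.5 V ≥ V_ov = 0.53 V, confirming saturation.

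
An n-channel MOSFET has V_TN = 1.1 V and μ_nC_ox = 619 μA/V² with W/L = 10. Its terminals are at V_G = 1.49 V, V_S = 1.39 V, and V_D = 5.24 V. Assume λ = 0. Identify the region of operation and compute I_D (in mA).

Cutoff; I_D = 0 mA

V_GS = V_G − V_S = 1.49 − 1.39 = 0.1 V; V_DS = V_D − V_S = 5.24 − 1.39 = 3.85 V.
V_GS = 0.1 V < V_TN = 1.1 V, so the transistor is in cutoff.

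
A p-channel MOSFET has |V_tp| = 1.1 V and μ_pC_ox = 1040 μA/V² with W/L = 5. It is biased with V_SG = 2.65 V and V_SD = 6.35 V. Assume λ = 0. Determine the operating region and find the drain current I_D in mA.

Saturation; I_D = 6.25 mA

k_p = μ_pC_ox · (W/L) = 5.2 mA/V².
V_ov = V_SG − |V_tp| = 2.65 − 1.1 = 1.55 V.
Since V_SD = 6.35 V ≥ V_ov = 1.55 V, the device is in saturation.
I_D = ½ k_p V_ov² = 0.5 × 5.2 × 1.55² = 6.25 mA.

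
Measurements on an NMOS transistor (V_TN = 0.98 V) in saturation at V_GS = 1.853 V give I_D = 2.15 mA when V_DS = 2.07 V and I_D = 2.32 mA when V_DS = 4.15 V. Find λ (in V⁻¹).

With V_GS fixed, I_D ∝ (1 + λ V_DS) in saturation, so I_D2/I_D1 = (1 + λ V_DS2)/(1 + λ V_DS1).
2.32/2.15 = 1.079 = (1 + 4.15 λ)/(1 + 2.07 λ).
Solving: λ (I_D1 V_DS2 − I_D2 V_DS1) = I_D2 − I_D1, so λ = (2.32 − 2.15) / (2.15 × 4.15 − 2.32 × 2.07) = 0.17 / 4.12 = 0.0413 V⁻¹.

λ = 0.0413 V⁻¹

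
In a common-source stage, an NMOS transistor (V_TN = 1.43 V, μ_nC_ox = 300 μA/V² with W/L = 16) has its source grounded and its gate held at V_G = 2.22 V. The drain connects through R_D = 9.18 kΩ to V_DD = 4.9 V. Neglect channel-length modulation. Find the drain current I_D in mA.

V_GS = V_G = 2.22 V, so V_ov = 2.22 − 1.43 = 0.79 V.
k_n = μ_nC_ox · (W/L) = 4.8 mA/V².
Assume saturation: I_D = ½ k_n V_ov² = 0.5 × 4.8 × 0.79² = 1.5 mA, giving V_DS = V_DD − I_D R_D = 4.9 − 1.5 × 9.18 = -8.85 V.
But -8.85 V < V_ov = 0.79 V, so the device is actually in triode.
In triode I_D = k_n[V_ov V_DS − ½ V_DS²] and I_D = (V_DD − V_DS)/R_D. Equating: 22 V_DS² − 35.81 V_DS + 4.9 = 0, giving V_DS = 0.151 V (the root below V_ov).
I_D = (4.9 − 0.151) / 9.18 = 0.517 mA.

I_D = 0.517 mA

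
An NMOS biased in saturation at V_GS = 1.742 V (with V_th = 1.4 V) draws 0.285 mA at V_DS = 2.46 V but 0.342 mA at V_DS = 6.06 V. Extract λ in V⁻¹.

λ = 0.0644 V⁻¹

With V_GS fixed, I_D ∝ (1 + λ V_DS) in saturation, so I_D2/I_D1 = (1 + λ V_DS2)/(1 + λ V_DS1).
0.342/0.285 = 1.2 = (1 + 6.06 λ)/(1 + 2.46 λ).
Solving: λ (I_D1 V_DS2 − I_D2 V_DS1) = I_D2 − I_D1, so λ = (0.342 − 0.285) / (0.285 × 6.06 − 0.342 × 2.46) = 0.057 / 0.886 = 0.0644 V⁻¹.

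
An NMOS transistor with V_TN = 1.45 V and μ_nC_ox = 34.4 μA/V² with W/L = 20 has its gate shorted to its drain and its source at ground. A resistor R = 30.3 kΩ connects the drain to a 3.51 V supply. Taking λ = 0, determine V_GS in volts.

V_GS = 1.85 V

With gate tied to drain, V_GS = V_DS ≥ V_GS − V_TN, so the device is in saturation.
k_n = μ_nC_ox · (W/L) = 0.688 mA/V².
KCL at the drain: ½ k_n (V_GS − V_TN)² = (V_DD − V_GS)/R.
Let x = V_GS − 1.45. Then 10.4 x² + x − 2.06 = 0, giving x = 0.399 V (positive root), so V_GS = 1.85 V.
I_D = (V_DD − V_GS)/R = (3.51 − 1.85) / 30.3 = 0.0548 mA.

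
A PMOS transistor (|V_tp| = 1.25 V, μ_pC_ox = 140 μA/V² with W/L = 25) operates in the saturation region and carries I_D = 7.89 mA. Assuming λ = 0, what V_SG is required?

V_SG = 3.37 V

k_p = μ_pC_ox · (W/L) = 3.5 mA/V².
In saturation I_D = ½ k_p (V_SG − |V_tp|)², so V_SG − |V_tp| = √(2 I_D / k_p) = √(2 × 7.89 / 3.5) = 2.12 V.
V_SG = 1.25 + 2.12 = 3.37 V.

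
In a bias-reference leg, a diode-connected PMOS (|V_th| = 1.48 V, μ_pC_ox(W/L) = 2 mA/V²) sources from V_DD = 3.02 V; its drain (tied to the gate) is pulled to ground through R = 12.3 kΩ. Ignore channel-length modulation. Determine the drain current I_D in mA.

I_D = 0.0996 mA

With gate tied to drain, V_SG = V_SD ≥ V_SG − |V_th|, so the device is in saturation.
KCL at the drain: ½ k_p (V_SG − |V_th|)² = (V_DD − V_SG)/R.
Let x = V_SG − 1.48. Then 12.3 x² + x − 1.54 = 0, giving x = 0.316 V (positive root), so V_SG = 1.8 V.
I_D = (V_DD − V_SG)/R = (3.02 − 1.8) / 12.3 = 0.0996 mA.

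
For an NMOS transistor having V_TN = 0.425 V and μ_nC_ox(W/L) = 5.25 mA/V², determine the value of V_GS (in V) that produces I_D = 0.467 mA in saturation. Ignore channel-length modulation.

In saturation I_D = ½ k_n (V_GS − V_TN)², so V_GS − V_TN = √(2 I_D / k_n) = √(2 × 0.467 / 5.25) = 0.422 V.
V_GS = 0.425 + 0.422 = 0.847 V.

V_GS = 0.847 V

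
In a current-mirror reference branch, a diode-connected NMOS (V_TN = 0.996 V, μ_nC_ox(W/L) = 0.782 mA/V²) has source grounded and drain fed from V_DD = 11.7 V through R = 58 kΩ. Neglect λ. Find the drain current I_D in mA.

I_D = 0.173 mA

With gate tied to drain, V_GS = V_DS ≥ V_GS − V_TN, so the device is in saturation.
KCL at the drain: ½ k_n (V_GS − V_TN)² = (V_DD − V_GS)/R.
Let x = V_GS − 0.996. Then 22.7 x² + x − 10.7 = 0, giving x = 0.665 V (positive root), so V_GS = 1.66 V.
I_D = (V_DD − V_GS)/R = (11.7 − 1.66) / 58 = 0.173 mA.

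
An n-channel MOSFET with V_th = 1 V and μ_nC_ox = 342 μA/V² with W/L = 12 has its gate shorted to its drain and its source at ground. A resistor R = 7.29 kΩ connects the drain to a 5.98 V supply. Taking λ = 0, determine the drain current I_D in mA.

I_D = 0.608 mA

With gate tied to drain, V_GS = V_DS ≥ V_GS − V_th, so the device is in saturation.
k_n = μ_nC_ox · (W/L) = 4.104 mA/V².
KCL at the drain: ½ k_n (V_GS − V_th)² = (V_DD − V_GS)/R.
Let x = V_GS − 1. Then 15 x² + x − 4.98 = 0, giving x = 0.545 V (positive root), so V_GS = 1.54 V.
I_D = (V_DD − V_GS)/R = (5.98 − 1.54) / 7.29 = 0.608 mA.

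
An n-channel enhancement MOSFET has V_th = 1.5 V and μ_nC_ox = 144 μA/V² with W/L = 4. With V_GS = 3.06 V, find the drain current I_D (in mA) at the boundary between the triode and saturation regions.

At the boundary V_DS = V_ov = V_GS − V_th = 3.06 − 1.5 = 1.56 V.
k_n = μ_nC_ox · (W/L) = 0.576 mA/V².
I_D = ½ k_n V_ov² = 0.5 × 0.576 × 1.56² = 0.701 mA.

I_D = 0.701 mA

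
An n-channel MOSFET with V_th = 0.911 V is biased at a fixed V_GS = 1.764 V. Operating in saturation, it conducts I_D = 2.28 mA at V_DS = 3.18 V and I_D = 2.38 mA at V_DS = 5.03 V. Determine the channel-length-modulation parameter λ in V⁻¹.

λ = 0.0256 V⁻¹

With V_GS fixed, I_D ∝ (1 + λ V_DS) in saturation, so I_D2/I_D1 = (1 + λ V_DS2)/(1 + λ V_DS1).
2.38/2.28 = 1.044 = (1 + 5.03 λ)/(1 + 3.18 λ).
Solving: λ (I_D1 V_DS2 − I_D2 V_DS1) = I_D2 − I_D1, so λ = (2.38 − 2.28) / (2.28 × 5.03 − 2.38 × 3.18) = 0.1 / 3.9 = 0.0256 V⁻¹.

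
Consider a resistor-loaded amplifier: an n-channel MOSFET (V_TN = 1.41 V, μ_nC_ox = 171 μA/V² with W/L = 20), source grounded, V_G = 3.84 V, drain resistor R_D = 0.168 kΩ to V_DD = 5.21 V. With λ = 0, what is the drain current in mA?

V_GS = V_G = 3.84 V, so V_ov = 3.84 − 1.41 = 2.43 V.
k_n = μ_nC_ox · (W/L) = 3.42 mA/V².
Assume saturation: I_D = ½ k_n V_ov² = 0.5 × 3.42 × 2.43² = 10.1 mA, giving V_DS = V_DD − I_D R_D = 5.21 − 10.1 × 0.168 = 3.51 V.
V_DS = 3.51 V ≥ V_ov = 2.43 V, confirming saturation.

I_D = 10.1 mA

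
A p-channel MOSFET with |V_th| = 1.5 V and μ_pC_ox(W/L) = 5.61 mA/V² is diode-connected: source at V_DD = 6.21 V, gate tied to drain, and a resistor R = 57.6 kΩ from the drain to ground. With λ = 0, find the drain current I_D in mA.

I_D = 0.0789 mA

With gate tied to drain, V_SG = V_SD ≥ V_SG − |V_th|, so the device is in saturation.
KCL at the drain: ½ k_p (V_SG − |V_th|)² = (V_DD − V_SG)/R.
Let x = V_SG − 1.5. Then 162 x² + x − 4.71 = 0, giving x = 0.168 V (positive root), so V_SG = 1.67 V.
I_D = (V_DD − V_SG)/R = (6.21 − 1.67) / 57.6 = 0.0789 mA.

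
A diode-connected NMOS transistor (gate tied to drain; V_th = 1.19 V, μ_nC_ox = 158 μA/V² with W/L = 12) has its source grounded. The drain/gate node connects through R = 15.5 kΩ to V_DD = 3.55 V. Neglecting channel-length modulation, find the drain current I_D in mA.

I_D = 0.129 mA

With gate tied to drain, V_GS = V_DS ≥ V_GS − V_th, so the device is in saturation.
k_n = μ_nC_ox · (W/L) = 1.896 mA/V².
KCL at the drain: ½ k_n (V_GS − V_th)² = (V_DD − V_GS)/R.
Let x = V_GS − 1.19. Then 14.7 x² + x − 2.36 = 0, giving x = 0.368 V (positive root), so V_GS = 1.56 V.
I_D = (V_DD − V_GS)/R = (3.55 − 1.56) / 15.5 = 0.129 mA.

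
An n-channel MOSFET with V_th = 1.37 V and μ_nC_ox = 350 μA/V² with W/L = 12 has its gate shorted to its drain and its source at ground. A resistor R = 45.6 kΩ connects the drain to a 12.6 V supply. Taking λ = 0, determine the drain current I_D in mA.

With gate tied to drain, V_GS = V_DS ≥ V_GS − V_th, so the device is in saturation.
k_n = μ_nC_ox · (W/L) = 4.2 mA/V².
KCL at the drain: ½ k_n (V_GS − V_th)² = (V_DD − V_GS)/R.
Let x = V_GS − 1.37. Then 95.8 x² + x − 11.23 = 0, giving x = 0.337 V (positive root), so V_GS = 1.71 V.
I_D = (V_DD − V_GS)/R = (12.6 − 1.71) / 45.6 = 0.239 mA.

I_D = 0.239 mA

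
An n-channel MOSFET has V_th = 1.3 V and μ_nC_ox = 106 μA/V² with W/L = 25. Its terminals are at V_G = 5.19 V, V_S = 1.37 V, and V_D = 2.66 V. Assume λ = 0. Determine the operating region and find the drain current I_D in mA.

Triode; I_D = 6.41 mA

V_GS = V_G − V_S = 5.19 − 1.37 = 3.82 V; V_DS = V_D − V_S = 2.66 − 1.37 = 1.29 V.
k_n = μ_nC_ox · (W/L) = 2.65 mA/V².
V_ov = V_GS − V_th = 3.82 − 1.3 = 2.52 V.
Since V_DS = 1.29 V < V_ov = 2.52 V, the device is in the triode region.
I_D = k_n [V_ov · V_DS − ½ V_DS²] = 2.65 × [2.52 × 1.29 − 0.5 × 1.29²] = 6.41 mA.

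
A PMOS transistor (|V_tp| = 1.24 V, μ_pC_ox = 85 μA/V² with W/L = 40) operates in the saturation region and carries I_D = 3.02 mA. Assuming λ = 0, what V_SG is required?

k_p = μ_pC_ox · (W/L) = 3.4 mA/V².
In saturation I_D = ½ k_p (V_SG − |V_tp|)², so V_SG − |V_tp| = √(2 I_D / k_p) = √(2 × 3.02 / 3.4) = 1.33 V.
V_SG = 1.24 + 1.33 = 2.57 V.

V_SG = 2.57 V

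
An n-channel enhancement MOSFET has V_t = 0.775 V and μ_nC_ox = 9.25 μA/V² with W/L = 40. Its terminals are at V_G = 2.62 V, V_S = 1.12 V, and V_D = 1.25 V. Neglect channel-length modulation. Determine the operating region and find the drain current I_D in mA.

Triode; I_D = 0.0317 mA

V_GS = V_G − V_S = 2.62 − 1.12 = 1.5 V; V_DS = V_D − V_S = 1.25 − 1.12 = 0.13 V.
k_n = μ_nC_ox · (W/L) = 0.37 mA/V².
V_ov = V_GS − V_t = 1.5 − 0.775 = 0.725 V.
Since V_DS = 0.13 V < V_ov = 0.725 V, the device is in the triode region.
I_D = k_n [V_ov · V_DS − ½ V_DS²] = 0.37 × [0.725 × 0.13 − 0.5 × 0.13²] = 0.0317 mA.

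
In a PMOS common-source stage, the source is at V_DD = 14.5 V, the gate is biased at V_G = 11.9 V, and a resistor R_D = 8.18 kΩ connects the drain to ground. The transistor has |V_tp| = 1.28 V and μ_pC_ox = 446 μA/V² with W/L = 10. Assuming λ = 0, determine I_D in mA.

I_D = 1.73 mA

V_SG = V_DD − V_G = 14.5 − 11.9 = 2.6 V, so V_ov = 2.6 − 1.28 = 1.32 V.
k_p = μ_pC_ox · (W/L) = 4.46 mA/V².
Assume saturation: I_D = ½ k_p V_ov² = 0.5 × 4.46 × 1.32² = 3.89 mA, giving V_SD = V_DD − I_D R_D = 14.5 − 3.89 × 8.18 = -17.3 V.
But -17.3 V < V_ov = 1.32 V, so the device is actually in triode.
In triode I_D = k_p[V_ov V_SD − ½ V_SD²] and I_D = (V_DD − V_SD)/R_D. Equating: 18.2 V_SD² − 49.16 V_SD + 14.5 = 0, giving V_SD = 0.337 V (the root below V_ov).
I_D = (14.5 − 0.337) / 8.18 = 1.73 mA.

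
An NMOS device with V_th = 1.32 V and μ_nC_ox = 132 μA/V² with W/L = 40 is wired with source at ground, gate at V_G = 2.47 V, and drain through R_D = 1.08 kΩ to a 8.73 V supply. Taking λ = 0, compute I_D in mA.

I_D = 3.49 mA

V_GS = V_G = 2.47 V, so V_ov = 2.47 − 1.32 = 1.15 V.
k_n = μ_nC_ox · (W/L) = 5.28 mA/V².
Assume saturation: I_D = ½ k_n V_ov² = 0.5 × 5.28 × 1.15² = 3.49 mA, giving V_DS = V_DD − I_D R_D = 8.73 − 3.49 × 1.08 = 4.96 V.
V_DS = 4.96 V ≥ V_ov = 1.15 V, confirming saturation.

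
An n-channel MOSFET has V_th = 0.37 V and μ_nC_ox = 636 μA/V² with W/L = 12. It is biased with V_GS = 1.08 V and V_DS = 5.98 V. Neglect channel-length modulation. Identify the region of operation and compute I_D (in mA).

Saturation; I_D = 1.92 mA

k_n = μ_nC_ox · (W/L) = 7.632 mA/V².
V_ov = V_GS − V_th = 1.08 − 0.37 = 0.71 V.
Since V_DS = 5.98 V ≥ V_ov = 0.71 V, the device is in saturation.
I_D = ½ k_n V_ov² = 0.5 × 7.632 × 0.71² = 1.92 mA.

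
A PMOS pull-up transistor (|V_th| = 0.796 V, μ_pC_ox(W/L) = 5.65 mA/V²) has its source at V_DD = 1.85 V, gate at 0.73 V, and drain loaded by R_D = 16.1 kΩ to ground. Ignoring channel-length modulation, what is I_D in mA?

I_D = 0.111 mA

V_SG = V_DD − V_G = 1.85 − 0.73 = 1.12 V, so V_ov = 1.12 − 0.796 = 0.324 V.
Assume saturation: I_D = ½ k_p V_ov² = 0.5 × 5.65 × 0.324² = 0.297 mA, giving V_SD = V_DD − I_D R_D = 1.85 − 0.297 × 16.1 = -2.92 V.
But -2.92 V < V_ov = 0.324 V, so the device is actually in triode.
In triode I_D = k_p[V_ov V_SD − ½ V_SD²] and I_D = (V_DD − V_SD)/R_D. Equating: 45.5 V_SD² − 30.47 V_SD + 1.85 = 0, giving V_SD = 0.0675 V (the root below V_ov).
I_D = (1.85 − 0.0675) / 16.1 = 0.111 mA.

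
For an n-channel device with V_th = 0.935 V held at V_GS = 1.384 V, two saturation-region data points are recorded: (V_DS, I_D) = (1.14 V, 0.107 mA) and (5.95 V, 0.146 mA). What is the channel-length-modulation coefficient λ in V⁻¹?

With V_GS fixed, I_D ∝ (1 + λ V_DS) in saturation, so I_D2/I_D1 = (1 + λ V_DS2)/(1 + λ V_DS1).
0.146/0.107 = 1.364 = (1 + 5.95 λ)/(1 + 1.14 λ).
Solving: λ (I_D1 V_DS2 − I_D2 V_DS1) = I_D2 − I_D1, so λ = (0.146 − 0.107) / (0.107 × 5.95 − 0.146 × 1.14) = 0.039 / 0.47 = 0.0829 V⁻¹.

λ = 0.0829 V⁻¹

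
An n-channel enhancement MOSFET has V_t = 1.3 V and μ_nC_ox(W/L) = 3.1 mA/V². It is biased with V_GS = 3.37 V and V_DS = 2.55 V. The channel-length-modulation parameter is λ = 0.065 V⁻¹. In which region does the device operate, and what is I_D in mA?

V_ov = V_GS − V_t = 3.37 − 1.3 = 2.07 V.
Since V_DS = 2.55 V ≥ V_ov = 2.07 V, the device is in saturation.
I_D = ½ k_n V_ov² (1 + λ V_DS) = 0.5 × 3.1 × 2.07² × (1 + 0.065 × 2.55) = 7.74 mA.

Saturation; I_D = 7.74 mA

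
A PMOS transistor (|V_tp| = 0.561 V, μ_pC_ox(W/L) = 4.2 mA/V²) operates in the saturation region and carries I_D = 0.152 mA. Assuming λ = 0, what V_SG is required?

V_SG = 0.830 V

In saturation I_D = ½ k_p (V_SG − |V_tp|)², so V_SG − |V_tp| = √(2 I_D / k_p) = √(2 × 0.152 / 4.2) = 0.269 V.
V_SG = 0.561 + 0.269 = 0.83 V.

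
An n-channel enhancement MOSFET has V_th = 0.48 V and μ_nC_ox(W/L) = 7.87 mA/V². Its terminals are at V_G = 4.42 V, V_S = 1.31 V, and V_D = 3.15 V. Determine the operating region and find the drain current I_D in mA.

V_GS = V_G − V_S = 4.42 − 1.31 = 3.11 V; V_DS = V_D − V_S = 3.15 − 1.31 = 1.84 V.
V_ov = V_GS − V_th = 3.11 − 0.48 = 2.63 V.
Since V_DS = 1.84 V < V_ov = 2.63 V, the device is in the triode region.
I_D = k_n [V_ov · V_DS − ½ V_DS²] = 7.87 × [2.63 × 1.84 − 0.5 × 1.84²] = 24.8 mA.

Triode; I_D = 24.8 mA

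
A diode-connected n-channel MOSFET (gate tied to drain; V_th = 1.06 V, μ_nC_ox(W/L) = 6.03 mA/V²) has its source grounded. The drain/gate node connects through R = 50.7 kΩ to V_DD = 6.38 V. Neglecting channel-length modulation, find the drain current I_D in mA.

With gate tied to drain, V_GS = V_DS ≥ V_GS − V_th, so the device is in saturation.
KCL at the drain: ½ k_n (V_GS − V_th)² = (V_DD − V_GS)/R.
Let x = V_GS − 1.06. Then 153 x² + x − 5.32 = 0, giving x = 0.183 V (positive root), so V_GS = 1.24 V.
I_D = (V_DD − V_GS)/R = (6.38 − 1.24) / 50.7 = 0.101 mA.

I_D = 0.101 mA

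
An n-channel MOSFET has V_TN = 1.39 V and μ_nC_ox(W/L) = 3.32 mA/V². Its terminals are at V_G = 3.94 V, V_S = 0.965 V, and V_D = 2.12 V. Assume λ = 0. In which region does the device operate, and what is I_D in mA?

V_GS = V_G − V_S = 3.94 − 0.965 = 2.98 V; V_DS = V_D − V_S = 2.12 − 0.965 = 1.16 V.
V_ov = V_GS − V_TN = 2.98 − 1.39 = 1.59 V.
Since V_DS = 1.16 V < V_ov = 1.59 V, the device is in the triode region.
I_D = k_n [V_ov · V_DS − ½ V_DS²] = 3.32 × [1.59 × 1.16 − 0.5 × 1.16²] = 3.86 mA.

Triode; I_D = 3.86 mA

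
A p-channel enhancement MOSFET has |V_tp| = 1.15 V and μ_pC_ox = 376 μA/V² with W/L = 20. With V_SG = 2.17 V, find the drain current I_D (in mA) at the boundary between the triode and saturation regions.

I_D = 3.91 mA

At the boundary V_SD = V_ov = V_SG − |V_tp| = 2.17 − 1.15 = 1.02 V.
k_p = μ_pC_ox · (W/L) = 7.52 mA/V².
I_D = ½ k_p V_ov² = 0.5 × 7.52 × 1.02² = 3.91 mA.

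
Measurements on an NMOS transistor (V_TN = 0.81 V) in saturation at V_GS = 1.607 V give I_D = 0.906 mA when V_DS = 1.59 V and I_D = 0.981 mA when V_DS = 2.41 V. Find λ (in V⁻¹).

With V_GS fixed, I_D ∝ (1 + λ V_DS) in saturation, so I_D2/I_D1 = (1 + λ V_DS2)/(1 + λ V_DS1).
0.981/0.906 = 1.083 = (1 + 2.41 λ)/(1 + 1.59 λ).
Solving: λ (I_D1 V_DS2 − I_D2 V_DS1) = I_D2 − I_D1, so λ = (0.981 − 0.906) / (0.906 × 2.41 − 0.981 × 1.59) = 0.075 / 0.624 = 0.12 V⁻¹.

λ = 0.120 V⁻¹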